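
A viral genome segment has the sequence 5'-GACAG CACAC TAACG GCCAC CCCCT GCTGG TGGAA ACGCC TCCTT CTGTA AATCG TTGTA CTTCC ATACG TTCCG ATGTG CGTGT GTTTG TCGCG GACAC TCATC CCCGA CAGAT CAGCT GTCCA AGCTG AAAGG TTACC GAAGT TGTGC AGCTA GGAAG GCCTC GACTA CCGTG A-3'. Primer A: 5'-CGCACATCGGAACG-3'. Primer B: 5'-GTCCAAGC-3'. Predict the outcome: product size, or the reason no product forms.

No product — the primers' 3' ends point away from each other.

Primer A (CGCACATCGGAACG) has reverse complement CGTTCCGATGTGCG, which matches the top strand at positions 69–82; primer A anneals to the top strand there with its 3' end pointing upstream toward position 69.
Primer B (GTCCAAGC) matches the top strand directly at positions 121–128; it anneals to the bottom strand with its 3' end pointing downstream toward position 128.
The 3' ends diverge (primer A extends toward position 1, primer B toward position 176), so the primers never converge on a shared product.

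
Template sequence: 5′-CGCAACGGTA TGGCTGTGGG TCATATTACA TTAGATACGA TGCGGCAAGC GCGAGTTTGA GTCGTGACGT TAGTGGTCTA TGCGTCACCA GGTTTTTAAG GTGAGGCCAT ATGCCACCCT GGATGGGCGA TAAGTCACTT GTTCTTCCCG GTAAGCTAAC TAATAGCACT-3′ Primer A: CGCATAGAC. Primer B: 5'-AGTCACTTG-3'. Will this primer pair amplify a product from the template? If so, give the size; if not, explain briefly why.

Primer A (CGCATAGAC) has reverse complement GTCTATGCG, which matches the top strand at positions 76–84; primer A anneals to the top strand there with its 3' end pointing upstream toward position 76.
Primer B (AGTCACTTG) matches the top strand directly at positions 133–141; it anneals to the bottom strand with its 3' end pointing downstream toward position 141.
The 3' ends diverge (primer A extends toward position 1, primer B toward position 170), so the primers never converge on a shared product.

No product — the primers' 3' ends point away from each other.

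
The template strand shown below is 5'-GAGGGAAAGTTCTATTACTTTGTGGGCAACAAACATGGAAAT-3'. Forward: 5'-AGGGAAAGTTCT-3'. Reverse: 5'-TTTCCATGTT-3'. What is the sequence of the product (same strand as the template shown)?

Forward primer AGGGAAAGTTCT is found on the top strand at positions 2–13.
Reverse complement of the reverse primer: AACATGGAAA. This occurs on the top strand at positions 32–41.
The product is the template from position 2 through 41 (40 bp).

5'-AGGGAAAGTTCTATTACTTTGTGGGCAACAAACATGGAAA-3'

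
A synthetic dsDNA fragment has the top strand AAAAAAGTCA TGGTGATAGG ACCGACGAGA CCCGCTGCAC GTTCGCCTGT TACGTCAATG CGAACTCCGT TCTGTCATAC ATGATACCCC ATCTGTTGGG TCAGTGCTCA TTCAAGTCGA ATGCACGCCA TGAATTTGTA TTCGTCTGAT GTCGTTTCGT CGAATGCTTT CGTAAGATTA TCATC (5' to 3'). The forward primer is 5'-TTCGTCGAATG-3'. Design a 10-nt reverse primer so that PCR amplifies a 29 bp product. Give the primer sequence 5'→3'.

5'-ATGATAATCT-3'

The forward primer binds at positions 156–166, so a 29 bp product ends at position 156 + 29 − 1 = 184.
The reverse primer anneals to the top strand over positions 175–184, i.e. to AGATTATCAT.
Its sequence written 5'→3' is the reverse complement: ATGATAATCT.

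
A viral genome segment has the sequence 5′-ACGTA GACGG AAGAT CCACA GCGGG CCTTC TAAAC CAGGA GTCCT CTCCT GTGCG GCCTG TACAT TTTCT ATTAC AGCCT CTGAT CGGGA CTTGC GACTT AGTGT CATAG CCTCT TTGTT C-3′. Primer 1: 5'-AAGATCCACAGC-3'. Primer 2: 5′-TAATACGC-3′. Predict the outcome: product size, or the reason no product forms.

Primer 2 (TAATACGC) does not match the top strand, and its reverse complement GCGTATTA does not match either.
With no annealing site for primer 2, no amplification occurs.

No product — primer 2 has no binding site in the template.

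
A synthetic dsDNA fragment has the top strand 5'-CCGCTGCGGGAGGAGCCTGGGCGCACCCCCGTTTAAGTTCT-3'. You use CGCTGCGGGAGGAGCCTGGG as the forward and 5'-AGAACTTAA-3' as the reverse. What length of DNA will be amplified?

Scanning the template, CGCTGCGGGAGGAGCCTGGG occurs at positions 2–21; this primer anneals to the bottom strand there with its 3' end pointing downstream.
The reverse primer's reverse complement is TTAAGTTCT, which matches the template at positions 33–41.
The product runs from position 2 to position 41, so its length is 41 − 2 + 1 = 40 bp.

40 bp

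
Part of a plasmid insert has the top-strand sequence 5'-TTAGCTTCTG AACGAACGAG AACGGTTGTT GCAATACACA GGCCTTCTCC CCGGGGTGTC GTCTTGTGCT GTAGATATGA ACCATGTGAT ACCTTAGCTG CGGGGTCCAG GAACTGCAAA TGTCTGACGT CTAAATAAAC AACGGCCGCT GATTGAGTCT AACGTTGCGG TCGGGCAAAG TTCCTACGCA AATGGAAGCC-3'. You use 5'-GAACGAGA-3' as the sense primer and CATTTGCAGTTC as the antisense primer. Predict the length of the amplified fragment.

109 bp

The forward primer matches the template at positions 14–21.
Taking the reverse complement of CATTTGCAGTTC gives GAACTGCAAATG, found at positions 111–122 on the template; the primer anneals here to the top strand with its 3' end pointing upstream.
Amplicon spans positions 14–122: 109 bp.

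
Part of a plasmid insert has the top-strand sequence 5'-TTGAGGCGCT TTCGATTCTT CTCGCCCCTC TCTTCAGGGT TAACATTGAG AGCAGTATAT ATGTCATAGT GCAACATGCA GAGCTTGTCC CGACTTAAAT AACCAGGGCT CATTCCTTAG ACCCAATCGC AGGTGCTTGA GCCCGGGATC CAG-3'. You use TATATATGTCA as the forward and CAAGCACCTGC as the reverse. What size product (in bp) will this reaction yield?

84 bp

Scanning the template, TATATATGTCA occurs at positions 56–66; this primer anneals to the bottom strand there with its 3' end pointing downstream.
The reverse primer's reverse complement is GCAGGTGCTTG, which matches the template at positions 129–139.
Amplicon spans positions 56–139: 84 bp.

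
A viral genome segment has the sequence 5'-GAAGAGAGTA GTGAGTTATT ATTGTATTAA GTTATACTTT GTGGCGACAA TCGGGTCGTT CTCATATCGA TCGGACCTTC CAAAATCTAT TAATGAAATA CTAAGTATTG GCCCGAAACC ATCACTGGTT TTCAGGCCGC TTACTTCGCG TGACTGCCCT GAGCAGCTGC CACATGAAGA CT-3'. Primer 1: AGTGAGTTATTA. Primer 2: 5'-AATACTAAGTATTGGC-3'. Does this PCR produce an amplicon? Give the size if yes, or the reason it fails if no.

Primer 1 (AGTGAGTTATTA) matches the top strand at positions 10–21 (3' end points downstream).
Primer 2 (AATACTAAGTATTGGC) also matches the top strand directly, at positions 97–112 — its reverse complement GCCAATACTTAGTATT is not present.
Both primers anneal to the bottom strand with 3' ends pointing the same way, so neither can prime synthesis back toward the other.

No product — both primers anneal to the same strand and extend in the same direction.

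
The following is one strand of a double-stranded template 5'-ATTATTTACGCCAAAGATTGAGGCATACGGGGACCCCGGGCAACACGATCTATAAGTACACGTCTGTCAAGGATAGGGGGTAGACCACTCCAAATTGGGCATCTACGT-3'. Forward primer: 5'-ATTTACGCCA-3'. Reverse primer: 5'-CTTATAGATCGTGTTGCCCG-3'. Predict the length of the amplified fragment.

53 bp

Forward primer ATTTACGCCA is found on the top strand at positions 4–13.
Reverse complement of the reverse primer: CGGGCAACACGATCTATAAG. This occurs on the top strand at positions 37–56.
Product length = (reverse-primer end) − (forward-primer start) + 1 = 56 − 4 + 1 = 53 bp.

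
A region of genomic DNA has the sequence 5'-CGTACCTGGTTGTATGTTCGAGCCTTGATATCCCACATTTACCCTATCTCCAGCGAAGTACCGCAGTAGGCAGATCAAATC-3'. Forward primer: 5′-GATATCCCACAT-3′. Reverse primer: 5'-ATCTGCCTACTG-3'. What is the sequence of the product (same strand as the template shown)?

Scanning the template, GATATCCCACAT occurs at positions 27–38; this primer anneals to the bottom strand there with its 3' end pointing downstream.
The reverse primer's reverse complement is CAGTAGGCAGAT, which matches the template at positions 64–75.
The product is the template from position 27 through 75 (49 bp).

5'-GATATCCCACATTTACCCTATCTCCAGCGAAGTACCGCAGTAGGCAGAT-3'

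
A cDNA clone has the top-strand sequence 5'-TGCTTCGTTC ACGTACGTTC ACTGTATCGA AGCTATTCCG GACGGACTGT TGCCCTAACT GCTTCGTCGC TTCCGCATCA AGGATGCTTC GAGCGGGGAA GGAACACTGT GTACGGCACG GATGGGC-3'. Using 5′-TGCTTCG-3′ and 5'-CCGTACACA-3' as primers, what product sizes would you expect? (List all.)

The forward primer TGCTTCG matches the top strand at positions 1–7, 60–66, 85–91.
The reverse primer's reverse complement is TGTGTACGG, matching at positions 108–116.
Each forward site pairs with the reverse site to give a product ending at position 116: sizes 116, 57, 32 bp.

116 bp, 57 bp, 32 bp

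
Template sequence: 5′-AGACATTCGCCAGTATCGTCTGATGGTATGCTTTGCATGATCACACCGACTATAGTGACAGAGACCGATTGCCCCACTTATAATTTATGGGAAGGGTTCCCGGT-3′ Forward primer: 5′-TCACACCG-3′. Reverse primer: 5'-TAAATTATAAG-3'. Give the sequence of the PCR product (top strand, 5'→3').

The forward primer matches the template at positions 41–48.
Taking the reverse complement of TAAATTATAAG gives CTTATAATTTA, found at positions 77–87 on the template; the primer anneals here to the top strand with its 3' end pointing upstream.
The product is the template from position 41 through 87 (47 bp).

5'-TCACACCGACTATAGTGACAGAGACCGATTGCCCCACTTATAATTTA-3'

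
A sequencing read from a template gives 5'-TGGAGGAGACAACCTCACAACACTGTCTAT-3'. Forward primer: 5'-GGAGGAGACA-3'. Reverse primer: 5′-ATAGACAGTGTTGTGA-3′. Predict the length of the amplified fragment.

Forward primer GGAGGAGACA is found on the top strand at positions 2–11.
Reverse complement of the reverse primer: TCACAACACTGTCTAT. This occurs on the top strand at positions 15–30.
Product length = (reverse-primer end) − (forward-primer start) + 1 = 30 − 2 + 1 = 29 bp.

29 bp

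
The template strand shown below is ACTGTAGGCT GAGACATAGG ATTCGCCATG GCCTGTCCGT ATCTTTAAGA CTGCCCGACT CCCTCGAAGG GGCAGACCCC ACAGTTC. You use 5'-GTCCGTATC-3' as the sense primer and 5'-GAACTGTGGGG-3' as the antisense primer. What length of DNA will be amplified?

53 bp

Scanning the template, GTCCGTATC occurs at positions 35–43; this primer anneals to the bottom strand there with its 3' end pointing downstream.
Taking the reverse complement of GAACTGTGGGG gives CCCCACAGTTC, found at positions 77–87 on the template; the primer anneals here to the top strand with its 3' end pointing upstream.
Amplicon spans positions 35–87: 53 bp.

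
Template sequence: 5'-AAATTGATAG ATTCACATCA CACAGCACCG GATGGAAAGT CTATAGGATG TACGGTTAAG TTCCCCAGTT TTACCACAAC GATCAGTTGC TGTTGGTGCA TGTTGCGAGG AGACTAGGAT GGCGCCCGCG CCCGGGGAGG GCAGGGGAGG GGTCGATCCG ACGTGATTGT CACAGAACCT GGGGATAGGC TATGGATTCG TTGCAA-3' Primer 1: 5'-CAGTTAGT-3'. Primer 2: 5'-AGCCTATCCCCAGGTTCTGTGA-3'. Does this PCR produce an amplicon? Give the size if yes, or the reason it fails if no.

Primer 1 (CAGTTAGT) does not match the top strand, and its reverse complement ACTAACTG does not match either.
With no annealing site for primer 1, no amplification occurs.

No product — primer 1 has no binding site in the template.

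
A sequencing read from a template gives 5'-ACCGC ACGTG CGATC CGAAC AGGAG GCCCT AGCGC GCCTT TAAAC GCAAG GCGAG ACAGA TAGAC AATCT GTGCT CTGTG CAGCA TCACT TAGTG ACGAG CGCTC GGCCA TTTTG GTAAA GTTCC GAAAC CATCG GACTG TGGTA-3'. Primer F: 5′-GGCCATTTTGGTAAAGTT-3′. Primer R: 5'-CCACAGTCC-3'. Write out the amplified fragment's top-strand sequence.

Scanning the template, GGCCATTTTGGTAAAGTT occurs at positions 106–123; this primer anneals to the bottom strand there with its 3' end pointing downstream.
Taking the reverse complement of CCACAGTCC gives GGACTGTGG, found at positions 135–143 on the template; the primer anneals here to the top strand with its 3' end pointing upstream.
The product is the template from position 106 through 143 (38 bp).

5'-GGCCATTTTGGTAAAGTTCCGAAACCATCGGACTGTGG-3'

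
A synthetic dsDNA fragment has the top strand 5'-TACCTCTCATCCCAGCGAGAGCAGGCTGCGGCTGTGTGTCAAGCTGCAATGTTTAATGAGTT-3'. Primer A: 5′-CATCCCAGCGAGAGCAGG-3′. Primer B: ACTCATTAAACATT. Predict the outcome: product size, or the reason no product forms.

Primer A (CATCCCAGCGAGAGCAGG) matches the top strand at positions 8–25; it acts as a forward primer.
Primer B's reverse complement is AATGTTTAATGAGT, matching the top strand at positions 48–61; it acts as a reverse primer.
The 3' ends face each other across positions 8–61, giving a 54 bp product.

Yes — a 54 bp product.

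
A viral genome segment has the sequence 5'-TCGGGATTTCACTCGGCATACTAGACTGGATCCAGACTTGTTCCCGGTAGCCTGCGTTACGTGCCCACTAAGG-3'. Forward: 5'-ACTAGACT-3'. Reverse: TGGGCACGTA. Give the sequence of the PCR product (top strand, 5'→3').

Forward primer ACTAGACT is found on the top strand at positions 20–27.
Taking the reverse complement of TGGGCACGTA gives TACGTGCCCA, found at positions 58–67 on the template; the primer anneals here to the top strand with its 3' end pointing upstream.
The product is the template from position 20 through 67 (48 bp).

5'-ACTAGACTGGATCCAGACTTGTTCCCGGTAGCCTGCGTTACGTGCCCA-3'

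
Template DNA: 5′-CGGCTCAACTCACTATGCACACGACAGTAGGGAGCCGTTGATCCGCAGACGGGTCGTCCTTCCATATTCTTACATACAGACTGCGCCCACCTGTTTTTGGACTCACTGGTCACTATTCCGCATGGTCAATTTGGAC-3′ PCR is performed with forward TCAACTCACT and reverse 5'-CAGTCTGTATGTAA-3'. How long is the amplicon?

79 bp

The forward primer matches the template at positions 5–14.
The reverse primer's reverse complement is TTACATACAGACTG, which matches the template at positions 70–83.
The product runs from position 5 to position 83, so its length is 83 − 5 + 1 = 79 bp.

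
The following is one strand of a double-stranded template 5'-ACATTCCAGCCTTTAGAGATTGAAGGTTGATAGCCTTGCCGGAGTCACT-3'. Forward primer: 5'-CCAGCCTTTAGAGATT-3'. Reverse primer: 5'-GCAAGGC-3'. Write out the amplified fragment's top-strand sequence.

5'-CCAGCCTTTAGAGATTGAAGGTTGATAGCCTTGC-3'

The forward primer matches the template at positions 6–21.
Reverse complement of the reverse primer: GCCTTGC. This occurs on the top strand at positions 33–39.
The product is the template from position 6 through 39 (34 bp).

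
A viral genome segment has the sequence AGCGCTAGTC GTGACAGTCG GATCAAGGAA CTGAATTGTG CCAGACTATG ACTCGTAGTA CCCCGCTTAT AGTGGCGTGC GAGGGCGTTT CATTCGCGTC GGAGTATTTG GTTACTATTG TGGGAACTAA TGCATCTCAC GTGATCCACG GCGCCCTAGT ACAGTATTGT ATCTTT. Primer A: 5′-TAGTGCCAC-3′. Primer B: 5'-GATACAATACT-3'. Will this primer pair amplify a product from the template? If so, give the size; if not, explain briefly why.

Primer A (TAGTGCCAC) does not match the top strand, and its reverse complement GTGGCACTA does not match either.
With no annealing site for primer A, no amplification occurs.

No product — primer A has no binding site in the template.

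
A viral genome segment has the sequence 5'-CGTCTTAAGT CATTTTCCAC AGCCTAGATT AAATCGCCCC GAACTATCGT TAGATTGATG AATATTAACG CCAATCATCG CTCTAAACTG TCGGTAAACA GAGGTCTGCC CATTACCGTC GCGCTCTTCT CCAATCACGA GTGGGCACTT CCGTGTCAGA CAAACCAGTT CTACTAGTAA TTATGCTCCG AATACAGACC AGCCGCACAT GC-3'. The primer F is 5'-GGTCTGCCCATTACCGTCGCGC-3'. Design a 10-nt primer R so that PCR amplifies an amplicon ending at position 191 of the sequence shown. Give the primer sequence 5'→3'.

The forward primer binds at positions 103–124; the product's 3' end on the top strand is position 191.
The reverse primer anneals to the top strand over positions 182–191, i.e. to TATGCTCCGA.
Its sequence written 5'→3' is the reverse complement: TCGGAGCATA.

5'-TCGGAGCATA-3'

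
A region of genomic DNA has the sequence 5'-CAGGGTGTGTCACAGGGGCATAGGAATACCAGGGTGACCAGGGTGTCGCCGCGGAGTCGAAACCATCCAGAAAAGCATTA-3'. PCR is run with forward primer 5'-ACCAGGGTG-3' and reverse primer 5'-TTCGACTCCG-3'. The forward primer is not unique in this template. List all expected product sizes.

34 bp, 25 bp

The forward primer ACCAGGGTG matches the top strand at positions 28–36, 37–45.
The reverse primer's reverse complement is CGGAGTCGAA, matching at positions 52–61.
Each forward site pairs with the reverse site to give a product ending at position 61: sizes 34, 25 bp.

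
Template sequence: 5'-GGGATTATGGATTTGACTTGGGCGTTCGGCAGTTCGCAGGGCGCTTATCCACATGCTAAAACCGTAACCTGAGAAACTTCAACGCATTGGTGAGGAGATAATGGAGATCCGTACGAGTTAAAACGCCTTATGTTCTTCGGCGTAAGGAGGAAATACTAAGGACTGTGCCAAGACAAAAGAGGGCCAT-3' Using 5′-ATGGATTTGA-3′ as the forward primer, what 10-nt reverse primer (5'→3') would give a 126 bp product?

The forward primer binds at positions 7–16, so a 126 bp product ends at position 7 + 126 − 1 = 132.
The reverse primer anneals to the top strand over positions 123–132, i.e. to ACGCCTTATG.
Its sequence written 5'→3' is the reverse complement: CATAAGGCGT.

5'-CATAAGGCGT-3'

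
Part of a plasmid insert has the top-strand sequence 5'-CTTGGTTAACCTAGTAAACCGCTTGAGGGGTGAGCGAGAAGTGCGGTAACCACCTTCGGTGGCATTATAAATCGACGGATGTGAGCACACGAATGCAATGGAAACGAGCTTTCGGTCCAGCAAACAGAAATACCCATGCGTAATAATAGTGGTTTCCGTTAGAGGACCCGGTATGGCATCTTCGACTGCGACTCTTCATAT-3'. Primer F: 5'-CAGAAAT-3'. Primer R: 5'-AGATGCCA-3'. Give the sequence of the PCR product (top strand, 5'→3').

Forward primer CAGAAAT is found on the top strand at positions 125–131.
Reverse complement of the reverse primer: TGGCATCT. This occurs on the top strand at positions 174–181.
The product is the template from position 125 through 181 (57 bp).

5'-CAGAAATACCCATGCGTAATAATAGTGGTTTCCGTTAGAGGACCCGGTATGGCATCT-3'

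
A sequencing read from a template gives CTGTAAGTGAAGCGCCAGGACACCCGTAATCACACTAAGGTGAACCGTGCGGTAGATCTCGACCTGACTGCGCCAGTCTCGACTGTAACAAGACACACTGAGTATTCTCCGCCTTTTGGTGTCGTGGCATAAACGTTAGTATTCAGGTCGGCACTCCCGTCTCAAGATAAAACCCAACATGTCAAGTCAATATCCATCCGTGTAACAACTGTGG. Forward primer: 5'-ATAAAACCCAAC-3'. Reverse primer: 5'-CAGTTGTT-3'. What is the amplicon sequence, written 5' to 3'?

The forward primer matches the template at positions 167–178.
Taking the reverse complement of CAGTTGTT gives AACAACTG, found at positions 204–211 on the template; the primer anneals here to the top strand with its 3' end pointing upstream.
The product is the template from position 167 through 211 (45 bp).

5'-ATAAAACCCAACATGTCAAGTCAATATCCATCCGTGTAACAACTG-3'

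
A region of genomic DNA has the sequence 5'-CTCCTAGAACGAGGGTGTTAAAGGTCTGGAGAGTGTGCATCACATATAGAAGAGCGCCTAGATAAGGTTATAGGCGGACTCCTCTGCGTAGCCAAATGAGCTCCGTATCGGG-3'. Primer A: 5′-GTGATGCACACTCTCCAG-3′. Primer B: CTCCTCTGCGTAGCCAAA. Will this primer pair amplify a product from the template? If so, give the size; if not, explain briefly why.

No product — the primers' 3' ends point away from each other.

Primer A (GTGATGCACACTCTCCAG) has reverse complement CTGGAGAGTGTGCATCAC, which matches the top strand at positions 26–43; primer A anneals to the top strand there with its 3' end pointing upstream toward position 26.
Primer B (CTCCTCTGCGTAGCCAAA) matches the top strand directly at positions 79–96; it anneals to the bottom strand with its 3' end pointing downstream toward position 96.
The 3' ends diverge (primer A extends toward position 1, primer B toward position 112), so the primers never converge on a shared product.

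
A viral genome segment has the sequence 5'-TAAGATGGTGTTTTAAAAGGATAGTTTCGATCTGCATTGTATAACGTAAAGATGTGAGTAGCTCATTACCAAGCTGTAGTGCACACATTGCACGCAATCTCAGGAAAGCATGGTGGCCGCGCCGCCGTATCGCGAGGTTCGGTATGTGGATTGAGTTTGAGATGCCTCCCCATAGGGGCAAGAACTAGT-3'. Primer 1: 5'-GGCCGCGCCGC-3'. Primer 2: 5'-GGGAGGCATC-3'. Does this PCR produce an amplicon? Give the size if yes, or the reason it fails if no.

Primer 1 (GGCCGCGCCGC) matches the top strand at positions 115–125; it acts as a forward primer.
Primer 2's reverse complement is GATGCCTCCC, matching the top strand at positions 161–170; it acts as a reverse primer.
The 3' ends face each other across positions 115–170, giving a 56 bp product.

Yes — a 56 bp product.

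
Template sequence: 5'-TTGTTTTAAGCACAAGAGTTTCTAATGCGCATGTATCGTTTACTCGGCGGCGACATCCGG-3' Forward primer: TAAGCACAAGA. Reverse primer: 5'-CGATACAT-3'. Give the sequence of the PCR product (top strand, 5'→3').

5'-TAAGCACAAGAGTTTCTAATGCGCATGTATCG-3'

Scanning the template, TAAGCACAAGA occurs at positions 7–17; this primer anneals to the bottom strand there with its 3' end pointing downstream.
The reverse primer's reverse complement is ATGTATCG, which matches the template at positions 31–38.
The product is the template from position 7 through 38 (32 bp).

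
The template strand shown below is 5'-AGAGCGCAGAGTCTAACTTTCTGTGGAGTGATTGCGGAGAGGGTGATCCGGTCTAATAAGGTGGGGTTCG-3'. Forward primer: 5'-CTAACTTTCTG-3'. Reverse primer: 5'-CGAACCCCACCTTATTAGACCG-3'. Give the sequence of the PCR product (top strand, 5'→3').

Scanning the template, CTAACTTTCTG occurs at positions 13–23; this primer anneals to the bottom strand there with its 3' end pointing downstream.
The reverse primer's reverse complement is CGGTCTAATAAGGTGGGGTTCG, which matches the template at positions 49–70.
The product is the template from position 13 through 70 (58 bp).

5'-CTAACTTTCTGTGGAGTGATTGCGGAGAGGGTGATCCGGTCTAATAAGGTGGGGTTCG-3'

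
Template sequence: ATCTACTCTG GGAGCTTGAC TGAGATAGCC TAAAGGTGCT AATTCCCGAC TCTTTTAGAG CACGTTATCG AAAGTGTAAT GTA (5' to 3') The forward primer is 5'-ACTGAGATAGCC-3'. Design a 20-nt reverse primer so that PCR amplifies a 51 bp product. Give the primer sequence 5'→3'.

5'-GATAACGTGCTCTAAAAGAG-3'

The forward primer binds at positions 19–30, so a 51 bp product ends at position 19 + 51 − 1 = 69.
The reverse primer anneals to the top strand over positions 50–69, i.e. to CTCTTTTAGAGCACGTTATC.
Its sequence written 5'→3' is the reverse complement: GATAACGTGCTCTAAAAGAG.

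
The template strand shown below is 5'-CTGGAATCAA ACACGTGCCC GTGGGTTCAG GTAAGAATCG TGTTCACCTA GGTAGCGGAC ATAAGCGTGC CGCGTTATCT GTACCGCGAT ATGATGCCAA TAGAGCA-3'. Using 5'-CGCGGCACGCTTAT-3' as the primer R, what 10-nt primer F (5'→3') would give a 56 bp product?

The reverse primer's reverse complement ATAAGCGTGCCGCG matches the template at positions 61–74, so the product ends at position 74.
A 56 bp product then starts at position 74 − 56 + 1 = 19.
The forward primer is identical to the top strand there: CCGTGGGTTC.

5'-CCGTGGGTTC-3'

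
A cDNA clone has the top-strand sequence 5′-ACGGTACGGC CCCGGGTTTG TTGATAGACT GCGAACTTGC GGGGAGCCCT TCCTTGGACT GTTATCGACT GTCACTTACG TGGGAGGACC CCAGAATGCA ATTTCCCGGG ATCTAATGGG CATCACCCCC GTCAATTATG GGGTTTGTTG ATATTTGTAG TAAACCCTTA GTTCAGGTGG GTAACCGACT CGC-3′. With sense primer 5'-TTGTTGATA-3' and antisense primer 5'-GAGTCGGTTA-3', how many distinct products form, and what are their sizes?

The forward primer TTGTTGATA matches the top strand at positions 18–26, 145–153.
The reverse primer's reverse complement is TAACCGACTC, matching at positions 182–191.
Each forward site pairs with the reverse site to give a product ending at position 191: sizes 174, 47 bp.

Two products: 174 bp, 47 bp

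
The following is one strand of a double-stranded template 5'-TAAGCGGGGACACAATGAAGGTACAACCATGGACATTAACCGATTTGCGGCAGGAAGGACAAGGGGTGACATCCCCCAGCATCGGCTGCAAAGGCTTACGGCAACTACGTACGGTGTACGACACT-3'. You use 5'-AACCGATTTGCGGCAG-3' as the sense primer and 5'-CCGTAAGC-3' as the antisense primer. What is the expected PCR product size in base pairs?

64 bp

The forward primer matches the template at positions 38–53.
Taking the reverse complement of CCGTAAGC gives GCTTACGG, found at positions 94–101 on the template; the primer anneals here to the top strand with its 3' end pointing upstream.
The product runs from position 38 to position 101, so its length is 101 − 38 + 1 = 64 bp.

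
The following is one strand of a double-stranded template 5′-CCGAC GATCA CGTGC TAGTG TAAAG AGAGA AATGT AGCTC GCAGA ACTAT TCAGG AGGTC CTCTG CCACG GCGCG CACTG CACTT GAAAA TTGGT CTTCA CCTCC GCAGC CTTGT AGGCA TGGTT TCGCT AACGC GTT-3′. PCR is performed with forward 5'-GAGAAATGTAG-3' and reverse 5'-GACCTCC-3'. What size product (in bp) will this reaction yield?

Forward primer GAGAAATGTAG is found on the top strand at positions 27–37.
Taking the reverse complement of GACCTCC gives GGAGGTC, found at positions 54–60 on the template; the primer anneals here to the top strand with its 3' end pointing upstream.
The product runs from position 27 to position 60, so its length is 60 − 27 + 1 = 34 bp.

34 bp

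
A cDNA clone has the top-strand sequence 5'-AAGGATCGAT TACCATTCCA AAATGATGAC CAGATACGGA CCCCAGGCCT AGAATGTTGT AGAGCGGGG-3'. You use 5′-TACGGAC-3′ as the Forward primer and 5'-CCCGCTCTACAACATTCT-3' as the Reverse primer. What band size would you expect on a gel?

34 bp

Forward primer TACGGAC is found on the top strand at positions 35–41.
Taking the reverse complement of CCCGCTCTACAACATTCT gives AGAATGTTGTAGAGCGGG, found at positions 51–68 on the template; the primer anneals here to the top strand with its 3' end pointing upstream.
Amplicon spans positions 35–68: 34 bp.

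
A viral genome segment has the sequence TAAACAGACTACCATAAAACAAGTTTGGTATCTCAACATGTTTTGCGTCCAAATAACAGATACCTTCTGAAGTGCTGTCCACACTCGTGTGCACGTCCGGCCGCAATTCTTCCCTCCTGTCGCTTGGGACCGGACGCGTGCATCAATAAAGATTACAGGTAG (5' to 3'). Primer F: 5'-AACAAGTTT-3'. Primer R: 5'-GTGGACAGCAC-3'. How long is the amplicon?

Scanning the template, AACAAGTTT occurs at positions 18–26; this primer anneals to the bottom strand there with its 3' end pointing downstream.
The reverse primer's reverse complement is GTGCTGTCCAC, which matches the template at positions 72–82.
The product runs from position 18 to position 82, so its length is 82 − 18 + 1 = 65 bp.

65 bp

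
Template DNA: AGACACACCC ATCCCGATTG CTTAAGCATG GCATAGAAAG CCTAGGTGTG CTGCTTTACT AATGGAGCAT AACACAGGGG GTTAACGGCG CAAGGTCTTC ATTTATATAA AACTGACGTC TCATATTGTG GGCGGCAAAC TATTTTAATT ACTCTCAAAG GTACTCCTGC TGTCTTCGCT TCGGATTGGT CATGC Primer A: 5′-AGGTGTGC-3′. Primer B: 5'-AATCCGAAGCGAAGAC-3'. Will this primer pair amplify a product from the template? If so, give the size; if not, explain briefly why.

Primer A (AGGTGTGC) matches the top strand at positions 44–51; it acts as a forward primer.
Primer B's reverse complement is GTCTTCGCTTCGGATT, matching the top strand at positions 172–187; it acts as a reverse primer.
The 3' ends face each other across positions 44–187, giving a 144 bp product.

Yes — a 144 bp product.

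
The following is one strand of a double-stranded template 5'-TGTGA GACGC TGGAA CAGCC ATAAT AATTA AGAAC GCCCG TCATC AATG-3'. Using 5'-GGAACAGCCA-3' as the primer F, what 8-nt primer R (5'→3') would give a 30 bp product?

5'-ACGGGCGT-3'

The forward primer binds at positions 12–21, so a 30 bp product ends at position 12 + 30 − 1 = 41.
The reverse primer anneals to the top strand over positions 34–41, i.e. to ACGCCCGT.
Its sequence written 5'→3' is the reverse complement: ACGGGCGT.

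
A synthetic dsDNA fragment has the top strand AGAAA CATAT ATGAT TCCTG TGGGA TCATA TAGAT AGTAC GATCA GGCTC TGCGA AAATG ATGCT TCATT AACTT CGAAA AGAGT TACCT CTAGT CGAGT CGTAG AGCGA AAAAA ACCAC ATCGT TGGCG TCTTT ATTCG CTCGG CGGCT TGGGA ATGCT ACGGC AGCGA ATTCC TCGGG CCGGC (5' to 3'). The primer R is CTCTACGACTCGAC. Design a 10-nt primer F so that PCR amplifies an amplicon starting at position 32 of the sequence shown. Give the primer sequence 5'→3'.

The reverse primer's reverse complement GTCGAGTCGTAGAG matches the template at positions 94–107; the product starts at position 32.
The forward primer is identical to the top strand over positions 32–41: AGATAGTACG.

5'-AGATAGTACG-3'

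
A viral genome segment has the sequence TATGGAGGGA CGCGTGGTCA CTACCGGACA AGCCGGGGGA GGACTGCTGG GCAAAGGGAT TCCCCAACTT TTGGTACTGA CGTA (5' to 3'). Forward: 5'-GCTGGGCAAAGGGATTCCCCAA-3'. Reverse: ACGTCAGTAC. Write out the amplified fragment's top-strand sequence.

5'-GCTGGGCAAAGGGATTCCCCAACTTTTGGTACTGACGT-3'

The forward primer matches the template at positions 46–67.
Taking the reverse complement of ACGTCAGTAC gives GTACTGACGT, found at positions 74–83 on the template; the primer anneals here to the top strand with its 3' end pointing upstream.
The product is the template from position 46 through 83 (38 bp).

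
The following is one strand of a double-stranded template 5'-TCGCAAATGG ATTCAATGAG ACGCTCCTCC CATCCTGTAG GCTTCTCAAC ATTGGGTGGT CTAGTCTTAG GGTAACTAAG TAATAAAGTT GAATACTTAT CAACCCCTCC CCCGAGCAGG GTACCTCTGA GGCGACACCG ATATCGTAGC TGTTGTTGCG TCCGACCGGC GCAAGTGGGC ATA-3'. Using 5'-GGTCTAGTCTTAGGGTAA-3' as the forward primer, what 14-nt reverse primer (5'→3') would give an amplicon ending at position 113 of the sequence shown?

5'-GGGGGAGGGGTTGA-3'

The forward primer binds at positions 58–75; the product's 3' end on the top strand is position 113.
The reverse primer anneals to the top strand over positions 100–113, i.e. to TCAACCCCTCCCCC.
Its sequence written 5'→3' is the reverse complement: GGGGGAGGGGTTGA.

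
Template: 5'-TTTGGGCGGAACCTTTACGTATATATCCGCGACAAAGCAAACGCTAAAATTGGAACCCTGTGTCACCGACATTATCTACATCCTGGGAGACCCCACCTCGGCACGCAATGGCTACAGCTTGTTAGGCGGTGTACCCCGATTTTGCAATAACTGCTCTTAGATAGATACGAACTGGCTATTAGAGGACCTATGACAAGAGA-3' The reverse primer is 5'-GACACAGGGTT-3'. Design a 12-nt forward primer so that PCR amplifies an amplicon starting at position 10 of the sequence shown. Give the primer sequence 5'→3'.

The reverse primer's reverse complement AACCCTGTGTC matches the template at positions 54–64; the product starts at position 10.
The forward primer is identical to the top strand over positions 10–21: AACCTTTACGTA.

5'-AACCTTTACGTA-3'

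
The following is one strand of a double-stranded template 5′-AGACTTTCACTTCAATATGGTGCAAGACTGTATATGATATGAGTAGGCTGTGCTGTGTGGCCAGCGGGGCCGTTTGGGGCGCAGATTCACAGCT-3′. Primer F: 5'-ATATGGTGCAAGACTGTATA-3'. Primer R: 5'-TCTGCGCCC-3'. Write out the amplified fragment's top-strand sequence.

5'-ATATGGTGCAAGACTGTATATGATATGAGTAGGCTGTGCTGTGTGGCCAGCGGGGCCGTTTGGGGCGCAGA-3'

The forward primer matches the template at positions 15–34.
Taking the reverse complement of TCTGCGCCC gives GGGCGCAGA, found at positions 77–85 on the template; the primer anneals here to the top strand with its 3' end pointing upstream.
The product is the template from position 15 through 85 (71 bp).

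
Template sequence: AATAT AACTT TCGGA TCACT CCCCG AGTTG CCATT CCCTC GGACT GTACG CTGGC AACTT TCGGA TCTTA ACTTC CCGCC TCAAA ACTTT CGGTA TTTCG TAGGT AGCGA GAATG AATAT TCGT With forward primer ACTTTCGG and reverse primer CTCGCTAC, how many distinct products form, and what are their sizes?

The forward primer ACTTTCGG matches the top strand at positions 7–14, 57–64, 86–93.
The reverse primer's reverse complement is GTAGCGAG, matching at positions 104–111.
Each forward site pairs with the reverse site to give a product ending at position 111: sizes 105, 55, 26 bp.

Three products: 105 bp, 55 bp, 26 bp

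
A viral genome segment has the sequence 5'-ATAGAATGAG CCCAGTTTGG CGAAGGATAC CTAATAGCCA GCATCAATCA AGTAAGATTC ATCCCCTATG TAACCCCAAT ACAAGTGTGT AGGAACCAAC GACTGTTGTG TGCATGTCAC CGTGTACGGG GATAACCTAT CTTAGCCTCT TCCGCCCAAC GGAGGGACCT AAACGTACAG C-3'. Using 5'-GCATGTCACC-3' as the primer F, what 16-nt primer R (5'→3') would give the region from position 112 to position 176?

The product's 3' end on the top strand is position 176.
The reverse primer anneals to the top strand over positions 161–176, i.e. to GGAGGGACCTAAACGT.
Its sequence written 5'→3' is the reverse complement: ACGTTTAGGTCCCTCC.

5'-ACGTTTAGGTCCCTCC-3'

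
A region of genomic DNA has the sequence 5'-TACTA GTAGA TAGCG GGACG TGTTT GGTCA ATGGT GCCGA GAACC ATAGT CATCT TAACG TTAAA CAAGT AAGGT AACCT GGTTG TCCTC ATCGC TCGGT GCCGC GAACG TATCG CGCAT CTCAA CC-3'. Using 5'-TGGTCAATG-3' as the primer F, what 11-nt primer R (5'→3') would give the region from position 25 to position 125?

The product's 3' end on the top strand is position 125.
The reverse primer anneals to the top strand over positions 115–125, i.e. to GCGCATCTCAA.
Its sequence written 5'→3' is the reverse complement: TTGAGATGCGC.

5'-TTGAGATGCGC-3'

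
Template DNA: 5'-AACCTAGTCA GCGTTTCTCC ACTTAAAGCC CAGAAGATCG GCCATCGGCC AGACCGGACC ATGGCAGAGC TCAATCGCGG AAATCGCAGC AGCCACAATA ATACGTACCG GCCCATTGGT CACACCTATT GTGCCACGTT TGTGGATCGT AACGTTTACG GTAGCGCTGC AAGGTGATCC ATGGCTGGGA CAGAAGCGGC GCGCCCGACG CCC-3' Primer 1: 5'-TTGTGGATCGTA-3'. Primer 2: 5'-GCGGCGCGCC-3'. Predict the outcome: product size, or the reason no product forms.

Primer 1 (TTGTGGATCGTA) matches the top strand at positions 140–151 (3' end points downstream).
Primer 2 (GCGGCGCGCC) also matches the top strand directly, at positions 196–205 — its reverse complement GGCGCGCCGC is not present.
Both primers anneal to the bottom strand with 3' ends pointing the same way, so neither can prime synthesis back toward the other.

No product — both primers anneal to the same strand and extend in the same direction.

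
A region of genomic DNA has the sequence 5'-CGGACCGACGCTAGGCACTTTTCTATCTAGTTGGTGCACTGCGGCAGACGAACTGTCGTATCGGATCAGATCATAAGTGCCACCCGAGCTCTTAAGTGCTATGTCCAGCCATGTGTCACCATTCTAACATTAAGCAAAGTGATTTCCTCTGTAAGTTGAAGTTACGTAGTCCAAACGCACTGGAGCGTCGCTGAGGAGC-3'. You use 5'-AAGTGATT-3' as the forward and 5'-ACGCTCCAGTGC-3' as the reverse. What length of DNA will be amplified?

52 bp

The forward primer matches the template at positions 137–144.
Reverse complement of the reverse primer: GCACTGGAGCGT. This occurs on the top strand at positions 177–188.
Amplicon spans positions 137–188: 52 bp.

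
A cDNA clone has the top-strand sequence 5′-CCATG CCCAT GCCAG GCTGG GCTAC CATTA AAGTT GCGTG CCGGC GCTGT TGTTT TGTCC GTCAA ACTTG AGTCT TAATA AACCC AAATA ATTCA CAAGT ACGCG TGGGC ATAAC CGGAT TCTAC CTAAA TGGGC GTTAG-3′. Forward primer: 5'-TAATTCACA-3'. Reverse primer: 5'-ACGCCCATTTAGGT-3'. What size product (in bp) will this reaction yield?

49 bp

Forward primer TAATTCACA is found on the top strand at positions 89–97.
Reverse complement of the reverse primer: ACCTAAATGGGCGT. This occurs on the top strand at positions 124–137.
Product length = (reverse-primer end) − (forward-primer start) + 1 = 137 − 89 + 1 = 49 bp.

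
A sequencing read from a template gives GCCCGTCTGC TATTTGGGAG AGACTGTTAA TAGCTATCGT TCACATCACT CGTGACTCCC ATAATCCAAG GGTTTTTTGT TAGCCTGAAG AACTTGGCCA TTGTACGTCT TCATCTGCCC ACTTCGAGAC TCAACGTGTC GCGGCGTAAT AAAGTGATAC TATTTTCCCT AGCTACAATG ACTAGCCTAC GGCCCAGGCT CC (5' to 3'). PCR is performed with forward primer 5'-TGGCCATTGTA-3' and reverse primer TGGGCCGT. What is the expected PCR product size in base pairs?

Scanning the template, TGGCCATTGTA occurs at positions 95–105; this primer anneals to the bottom strand there with its 3' end pointing downstream.
Reverse complement of the reverse primer: ACGGCCCA. This occurs on the top strand at positions 189–196.
Product length = (reverse-primer end) − (forward-primer start) + 1 = 196 − 95 + 1 = 102 bp.

102 bp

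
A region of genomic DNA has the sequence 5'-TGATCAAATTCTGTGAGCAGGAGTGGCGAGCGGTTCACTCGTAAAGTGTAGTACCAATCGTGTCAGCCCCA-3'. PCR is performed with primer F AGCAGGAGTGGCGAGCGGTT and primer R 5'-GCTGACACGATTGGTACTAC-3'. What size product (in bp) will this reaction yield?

Forward primer AGCAGGAGTGGCGAGCGGTT is found on the top strand at positions 16–35.
Reverse complement of the reverse primer: GTAGTACCAATCGTGTCAGC. This occurs on the top strand at positions 48–67.
Amplicon spans positions 16–67: 52 bp.

52 bp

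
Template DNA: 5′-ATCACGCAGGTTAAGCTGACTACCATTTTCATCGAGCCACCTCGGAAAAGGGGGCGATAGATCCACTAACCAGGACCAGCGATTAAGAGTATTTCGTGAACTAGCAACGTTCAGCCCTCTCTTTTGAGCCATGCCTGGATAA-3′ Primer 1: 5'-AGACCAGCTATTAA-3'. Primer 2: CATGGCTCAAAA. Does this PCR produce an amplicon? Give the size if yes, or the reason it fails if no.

No product — primer 1 has no binding site in the template.

Primer 1 (AGACCAGCTATTAA) does not match the top strand, and its reverse complement TTAATAGCTGGTCT does not match either.
With no annealing site for primer 1, no amplification occurs.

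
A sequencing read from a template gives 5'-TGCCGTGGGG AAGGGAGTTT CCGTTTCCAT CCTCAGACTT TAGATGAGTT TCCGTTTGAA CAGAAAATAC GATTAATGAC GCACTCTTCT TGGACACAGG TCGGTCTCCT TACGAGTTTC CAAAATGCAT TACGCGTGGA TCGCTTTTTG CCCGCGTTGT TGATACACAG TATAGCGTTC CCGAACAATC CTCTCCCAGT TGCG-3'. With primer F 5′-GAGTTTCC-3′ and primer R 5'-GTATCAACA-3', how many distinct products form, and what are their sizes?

Three products: 152 bp, 121 bp, 53 bp

The forward primer GAGTTTCC matches the top strand at positions 15–22, 46–53, 114–121.
The reverse primer's reverse complement is TGTTGATAC, matching at positions 158–166.
Each forward site pairs with the reverse site to give a product ending at position 166: sizes 152, 121, 53 bp.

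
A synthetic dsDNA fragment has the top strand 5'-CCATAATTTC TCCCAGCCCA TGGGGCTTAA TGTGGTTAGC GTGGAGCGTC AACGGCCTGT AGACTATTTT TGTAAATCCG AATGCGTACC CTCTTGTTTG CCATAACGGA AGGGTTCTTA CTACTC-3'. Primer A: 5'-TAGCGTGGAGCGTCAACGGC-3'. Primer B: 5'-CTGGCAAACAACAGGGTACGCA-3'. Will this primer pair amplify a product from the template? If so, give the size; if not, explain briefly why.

No product — primer B has no binding site in the template.

Primer B (CTGGCAAACAACAGGGTACGCA) does not match the top strand, and its reverse complement TGCGTACCCTGTTGTTTGCCAG does not match either.
With no annealing site for primer B, no amplification occurs.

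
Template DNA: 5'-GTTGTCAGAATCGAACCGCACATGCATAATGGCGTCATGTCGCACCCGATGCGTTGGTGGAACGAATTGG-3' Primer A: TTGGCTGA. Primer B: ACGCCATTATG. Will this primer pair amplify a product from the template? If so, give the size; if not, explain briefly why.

No product — primer A has no binding site in the template.

Primer A (TTGGCTGA) does not match the top strand, and its reverse complement TCAGCCAA does not match either.
With no annealing site for primer A, no amplification occurs.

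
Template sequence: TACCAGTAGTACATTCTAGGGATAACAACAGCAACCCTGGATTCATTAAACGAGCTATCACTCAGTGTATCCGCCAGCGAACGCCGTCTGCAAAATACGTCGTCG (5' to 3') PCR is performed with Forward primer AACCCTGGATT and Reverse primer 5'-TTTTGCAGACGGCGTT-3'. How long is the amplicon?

The forward primer matches the template at positions 33–43.
Taking the reverse complement of TTTTGCAGACGGCGTT gives AACGCCGTCTGCAAAA, found at positions 80–95 on the template; the primer anneals here to the top strand with its 3' end pointing upstream.
Product length = (reverse-primer end) − (forward-primer start) + 1 = 95 − 33 + 1 = 63 bp.

63 bp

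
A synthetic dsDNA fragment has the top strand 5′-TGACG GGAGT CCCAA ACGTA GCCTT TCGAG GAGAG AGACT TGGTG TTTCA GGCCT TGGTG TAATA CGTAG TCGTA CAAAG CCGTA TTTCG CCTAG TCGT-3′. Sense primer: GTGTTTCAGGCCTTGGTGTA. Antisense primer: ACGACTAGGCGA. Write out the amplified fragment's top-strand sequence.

5'-GTGTTTCAGGCCTTGGTGTAATACGTAGTCGTACAAAGCCGTATTTCGCCTAGTCGT-3'

Forward primer GTGTTTCAGGCCTTGGTGTA is found on the top strand at positions 43–62.
Reverse complement of the reverse primer: TCGCCTAGTCGT. This occurs on the top strand at positions 88–99.
The product is the template from position 43 through 99 (57 bp).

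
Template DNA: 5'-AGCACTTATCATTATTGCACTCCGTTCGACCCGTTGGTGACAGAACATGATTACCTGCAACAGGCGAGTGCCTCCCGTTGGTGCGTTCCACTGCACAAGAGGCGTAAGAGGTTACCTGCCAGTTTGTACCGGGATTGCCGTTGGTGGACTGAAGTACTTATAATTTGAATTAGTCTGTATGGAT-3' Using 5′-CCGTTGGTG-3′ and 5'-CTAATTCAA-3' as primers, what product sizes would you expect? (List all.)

The forward primer CCGTTGGTG matches the top strand at positions 31–39, 75–83, 138–146.
The reverse primer's reverse complement is TTGAATTAG, matching at positions 165–173.
Each forward site pairs with the reverse site to give a product ending at position 173: sizes 143, 99, 36 bp.

143 bp, 99 bp, 36 bp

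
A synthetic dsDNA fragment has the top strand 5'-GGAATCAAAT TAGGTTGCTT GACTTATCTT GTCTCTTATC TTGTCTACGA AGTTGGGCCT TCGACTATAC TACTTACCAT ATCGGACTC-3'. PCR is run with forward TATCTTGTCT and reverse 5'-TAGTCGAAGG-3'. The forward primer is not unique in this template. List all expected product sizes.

The forward primer TATCTTGTCT matches the top strand at positions 25–34, 37–46.
The reverse primer's reverse complement is CCTTCGACTA, matching at positions 58–67.
Each forward site pairs with the reverse site to give a product ending at position 67: sizes 43, 31 bp.

43 bp, 31 bp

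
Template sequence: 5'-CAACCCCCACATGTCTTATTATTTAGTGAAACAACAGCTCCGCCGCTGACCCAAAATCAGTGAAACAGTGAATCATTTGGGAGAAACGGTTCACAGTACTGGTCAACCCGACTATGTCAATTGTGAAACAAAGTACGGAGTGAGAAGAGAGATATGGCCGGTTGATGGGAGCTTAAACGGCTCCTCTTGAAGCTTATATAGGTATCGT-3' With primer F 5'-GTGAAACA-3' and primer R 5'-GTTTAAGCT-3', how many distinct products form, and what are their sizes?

Three products: 153 bp, 119 bp, 56 bp

The forward primer GTGAAACA matches the top strand at positions 26–33, 60–67, 123–130.
The reverse primer's reverse complement is AGCTTAAAC, matching at positions 170–178.
Each forward site pairs with the reverse site to give a product ending at position 178: sizes 153, 119, 56 bp.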